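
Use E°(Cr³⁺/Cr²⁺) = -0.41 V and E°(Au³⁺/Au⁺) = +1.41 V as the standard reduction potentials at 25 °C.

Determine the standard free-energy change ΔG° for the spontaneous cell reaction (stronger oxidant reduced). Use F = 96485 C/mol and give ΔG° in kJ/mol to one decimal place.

Au³⁺/Au⁺ (E° = +1.41 V) is the cathode; Cr³⁺/Cr²⁺ (E° = -0.41 V) is the anode, so E°cell = +1.82 V.
Balancing electrons gives n = 2 (lcm of 2 and 1).
ΔG° = −nFE° = −(2)(96485)(+1.82) = -351,205 J = -351.2 kJ/mol.

-351.2 kJ/mol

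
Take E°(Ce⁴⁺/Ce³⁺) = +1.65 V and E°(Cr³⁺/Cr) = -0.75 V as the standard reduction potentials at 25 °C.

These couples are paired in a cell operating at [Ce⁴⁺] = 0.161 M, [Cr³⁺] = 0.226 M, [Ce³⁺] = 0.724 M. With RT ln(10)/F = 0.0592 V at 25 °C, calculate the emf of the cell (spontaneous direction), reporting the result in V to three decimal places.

Ce⁴⁺/Ce³⁺ is the cathode (higher E°), Cr³⁺/Cr the anode: E°cell = +1.65 − (-0.75) = +2.40 V, n = 3.
Overall: 3 Ce⁴⁺(aq) + Cr(s) → 3 Ce³⁺(aq) + Cr³⁺(aq)
Q = [Ce³⁺]^3·[Cr³⁺] / ([Ce⁴⁺]^3); log Q = 1.313.
E = E° − (0.0592/n) log Q = +2.40 − (0.0592/3)(1.313) = +2.374 V.

+2.374 V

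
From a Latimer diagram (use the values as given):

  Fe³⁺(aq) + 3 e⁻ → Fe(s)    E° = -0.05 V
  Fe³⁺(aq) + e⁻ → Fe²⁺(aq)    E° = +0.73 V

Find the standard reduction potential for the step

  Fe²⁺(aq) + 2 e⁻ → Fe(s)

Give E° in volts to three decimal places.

Sequential free energies add, so n₃E°₃ = n₁E°₁ + n₂E°₂.
With n₃ = 3, and the known step contributing 1×(+0.73) V, the unknown satisfies 2·E° = 3×(-0.05) − 1×(+0.73) = -0.880.
E° = -0.880 / 2 = -0.440 V.

-0.440 V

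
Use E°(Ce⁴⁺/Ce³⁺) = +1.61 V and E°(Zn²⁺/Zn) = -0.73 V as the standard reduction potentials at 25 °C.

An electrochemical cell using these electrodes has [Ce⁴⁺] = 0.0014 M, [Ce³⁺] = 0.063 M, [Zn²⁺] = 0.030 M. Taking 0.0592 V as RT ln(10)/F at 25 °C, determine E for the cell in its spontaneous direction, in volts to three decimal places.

+2.287 V

Ce⁴⁺/Ce³⁺ is the cathode (higher E°), Zn²⁺/Zn the anode: E°cell = +1.61 − (-0.73) = +2.34 V, n = 2.
Overall: 2 Ce⁴⁺(aq) + Zn(s) → 2 Ce³⁺(aq) + Zn²⁺(aq)
Q = [Ce³⁺]^2·[Zn²⁺] / ([Ce⁴⁺]^2); log Q = 1.784.
E = E° − (0.0592/n) log Q = +2.34 − (0.0592/2)(1.784) = +2.287 V.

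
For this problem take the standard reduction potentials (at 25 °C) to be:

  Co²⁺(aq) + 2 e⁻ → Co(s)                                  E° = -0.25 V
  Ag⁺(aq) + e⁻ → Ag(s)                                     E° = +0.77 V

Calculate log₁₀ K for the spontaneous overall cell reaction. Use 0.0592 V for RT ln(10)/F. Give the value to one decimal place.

Cathode: Ag⁺/Ag; anode: Co²⁺/Co. E°cell = +1.02 V, n = 2.
log K = nE°cell / 0.0592 = (2)(+1.02) / 0.0592 = 34.5.

34.5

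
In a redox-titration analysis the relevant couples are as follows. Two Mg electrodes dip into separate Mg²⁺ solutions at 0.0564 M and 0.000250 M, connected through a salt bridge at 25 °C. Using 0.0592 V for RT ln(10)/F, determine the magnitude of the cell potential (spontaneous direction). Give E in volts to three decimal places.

+0.070 V

For a concentration cell E°cell = 0. The 0.0564 M side is the cathode (reduction is favoured where [Mg²⁺] is higher).
With n = 2, E = −(0.0592/2) log([Mg²⁺]ₐₙ/[Mg²⁺]꜀ₐₜ) = −(0.0592/2) log(0.00025/0.0564) = −(0.0592/2)(-2.353) = +0.070 V.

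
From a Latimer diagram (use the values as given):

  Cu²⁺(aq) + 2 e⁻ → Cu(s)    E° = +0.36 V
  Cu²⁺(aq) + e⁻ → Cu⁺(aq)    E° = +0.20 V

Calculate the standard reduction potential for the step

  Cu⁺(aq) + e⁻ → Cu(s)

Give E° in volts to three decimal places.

+0.520 V

Sequential free energies add, so n₃E°₃ = n₁E°₁ + n₂E°₂.
With n₃ = 2, and the known step contributing 1×(+0.20) V, the unknown satisfies 1·E° = 2×(+0.36) − 1×(+0.20) = +0.520.
E° = +0.520 / 1 = +0.520 V.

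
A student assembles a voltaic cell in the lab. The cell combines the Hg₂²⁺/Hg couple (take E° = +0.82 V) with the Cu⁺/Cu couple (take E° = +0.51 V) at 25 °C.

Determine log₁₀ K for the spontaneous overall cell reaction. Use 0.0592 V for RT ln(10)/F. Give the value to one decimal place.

10.5

Cathode: Hg₂²⁺/Hg; anode: Cu⁺/Cu. E°cell = +0.31 V, n = 2.
log K = nE°cell / 0.0592 = (2)(+0.31) / 0.0592 = 10.5.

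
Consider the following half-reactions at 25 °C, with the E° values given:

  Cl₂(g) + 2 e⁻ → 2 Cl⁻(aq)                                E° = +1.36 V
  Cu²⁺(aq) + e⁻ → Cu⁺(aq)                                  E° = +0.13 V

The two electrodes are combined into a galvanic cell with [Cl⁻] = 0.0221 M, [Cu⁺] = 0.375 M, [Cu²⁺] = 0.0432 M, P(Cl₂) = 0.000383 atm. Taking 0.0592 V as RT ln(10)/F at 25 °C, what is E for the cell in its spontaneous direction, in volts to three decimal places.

+1.282 V

Cl₂/Cl⁻ is the cathode (higher E°), Cu²⁺/Cu⁺ the anode: E°cell = +1.36 − (+0.13) = +1.23 V, n = 2.
Overall: Cl₂(g) + 2 Cu⁺(aq) → 2 Cl⁻(aq) + 2 Cu²⁺(aq)
Q = [Cl⁻]^2·[Cu²⁺]^2 / (P(Cl₂)·[Cu⁺]^2); log Q = -1.772.
E = E° − (0.0592/n) log Q = +1.23 − (0.0592/2)(-1.772) = +1.282 V.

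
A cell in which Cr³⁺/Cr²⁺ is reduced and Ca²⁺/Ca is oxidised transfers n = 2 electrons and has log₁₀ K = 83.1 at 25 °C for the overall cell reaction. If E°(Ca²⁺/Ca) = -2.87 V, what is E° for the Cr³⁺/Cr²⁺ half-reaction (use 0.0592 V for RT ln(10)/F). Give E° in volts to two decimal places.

-0.41 V

E°cell = (0.0592/n)·log K = (0.0592/2)(83.1) = +2.460 V.
Since Cr³⁺/Cr²⁺ is the cathode and Ca²⁺/Ca the anode, E°cell = E°(Cr³⁺/Cr²⁺) − E°(Ca²⁺/Ca).
So E°(Cr³⁺/Cr²⁺) = E°cell + E°(Ca²⁺/Ca) = +2.460 + (-2.87) = -0.41 V.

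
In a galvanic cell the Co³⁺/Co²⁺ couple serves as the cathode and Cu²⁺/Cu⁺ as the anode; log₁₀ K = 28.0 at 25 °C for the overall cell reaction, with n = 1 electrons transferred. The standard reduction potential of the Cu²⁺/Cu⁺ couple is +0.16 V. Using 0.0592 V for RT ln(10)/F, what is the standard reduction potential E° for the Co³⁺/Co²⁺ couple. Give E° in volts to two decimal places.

E°cell = (0.0592/n)·log K = (0.0592/1)(28.0) = +1.658 V.
Since Co³⁺/Co²⁺ is the cathode and Cu²⁺/Cu⁺ the anode, E°cell = E°(Co³⁺/Co²⁺) − E°(Cu²⁺/Cu⁺).
So E°(Co³⁺/Co²⁺) = E°cell + E°(Cu²⁺/Cu⁺) = +1.658 + (+0.16) = +1.82 V.

+1.82 V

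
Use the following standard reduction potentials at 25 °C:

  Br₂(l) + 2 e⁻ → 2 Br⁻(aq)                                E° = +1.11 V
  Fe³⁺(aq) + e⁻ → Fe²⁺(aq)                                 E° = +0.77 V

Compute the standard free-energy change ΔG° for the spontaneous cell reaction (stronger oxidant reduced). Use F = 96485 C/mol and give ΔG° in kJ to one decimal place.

Br₂/Br⁻ (E° = +1.11 V) is the cathode; Fe³⁺/Fe²⁺ (E° = +0.77 V) is the anode, so E°cell = +0.34 V.
Balancing electrons gives n = 2 (lcm of 2 and 1).
ΔG° = −nFE° = −(2)(96485)(+0.34) = -65,610 J = -65.6 kJ.

-65.6 kJ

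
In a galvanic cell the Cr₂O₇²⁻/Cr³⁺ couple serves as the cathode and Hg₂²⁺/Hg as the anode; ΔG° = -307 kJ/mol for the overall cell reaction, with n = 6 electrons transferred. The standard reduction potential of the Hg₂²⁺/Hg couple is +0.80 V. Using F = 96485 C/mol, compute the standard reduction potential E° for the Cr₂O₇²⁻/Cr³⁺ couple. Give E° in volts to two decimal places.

+1.33 V

E°cell = −ΔG°/(nF) = −(-307×10³)/((6)(96485)) = +0.530 V.
Since Cr₂O₇²⁻/Cr³⁺ is the cathode and Hg₂²⁺/Hg the anode, E°cell = E°(Cr₂O₇²⁻/Cr³⁺) − E°(Hg₂²⁺/Hg).
So E°(Cr₂O₇²⁻/Cr³⁺) = E°cell + E°(Hg₂²⁺/Hg) = +0.530 + (+0.80) = +1.33 V.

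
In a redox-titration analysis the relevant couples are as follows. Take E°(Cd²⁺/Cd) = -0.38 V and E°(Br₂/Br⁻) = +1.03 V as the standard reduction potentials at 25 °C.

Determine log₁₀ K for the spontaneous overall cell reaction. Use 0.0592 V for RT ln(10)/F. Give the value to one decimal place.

Cathode: Br₂/Br⁻; anode: Cd²⁺/Cd. E°cell = +1.41 V, n = 2.
log K = nE°cell / 0.0592 = (2)(+1.41) / 0.0592 = 47.6.

47.6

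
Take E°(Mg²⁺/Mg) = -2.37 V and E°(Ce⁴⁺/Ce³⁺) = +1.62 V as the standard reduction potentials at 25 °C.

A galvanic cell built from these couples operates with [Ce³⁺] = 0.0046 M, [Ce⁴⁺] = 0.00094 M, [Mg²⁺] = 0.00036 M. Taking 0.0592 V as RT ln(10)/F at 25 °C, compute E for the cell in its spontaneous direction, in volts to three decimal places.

+4.051 V

Ce⁴⁺/Ce³⁺ is the cathode (higher E°), Mg²⁺/Mg the anode: E°cell = +1.62 − (-2.37) = +3.99 V, n = 2.
Overall: 2 Ce⁴⁺(aq) + Mg(s) → 2 Ce³⁺(aq) + Mg²⁺(aq)
Q = [Ce³⁺]^2·[Mg²⁺] / ([Ce⁴⁺]^2); log Q = -2.064.
E = E° − (0.0592/n) log Q = +3.99 − (0.0592/2)(-2.064) = +4.051 V.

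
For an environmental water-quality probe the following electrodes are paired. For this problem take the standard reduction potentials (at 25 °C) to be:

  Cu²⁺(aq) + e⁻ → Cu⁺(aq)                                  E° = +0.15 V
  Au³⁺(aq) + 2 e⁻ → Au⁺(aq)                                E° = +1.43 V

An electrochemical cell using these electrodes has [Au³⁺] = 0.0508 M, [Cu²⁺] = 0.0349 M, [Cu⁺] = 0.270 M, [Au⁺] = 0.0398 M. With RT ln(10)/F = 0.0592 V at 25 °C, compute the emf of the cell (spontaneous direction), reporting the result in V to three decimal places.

+1.336 V

Au³⁺/Au⁺ is the cathode (higher E°), Cu²⁺/Cu⁺ the anode: E°cell = +1.43 − (+0.15) = +1.28 V, n = 2.
Overall: Au³⁺(aq) + 2 Cu⁺(aq) → Au⁺(aq) + 2 Cu²⁺(aq)
Q = [Au⁺]·[Cu²⁺]^2 / ([Au³⁺]·[Cu⁺]^2); log Q = -1.883.
E = E° − (0.0592/n) log Q = +1.28 − (0.0592/2)(-1.883) = +1.336 V.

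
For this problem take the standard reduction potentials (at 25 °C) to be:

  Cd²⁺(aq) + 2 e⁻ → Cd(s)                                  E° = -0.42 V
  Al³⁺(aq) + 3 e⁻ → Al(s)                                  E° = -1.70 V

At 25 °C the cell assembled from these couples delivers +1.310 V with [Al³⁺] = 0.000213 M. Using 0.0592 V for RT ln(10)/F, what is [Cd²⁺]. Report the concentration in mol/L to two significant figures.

0.037 M

Cd²⁺/Cd is the cathode, Al³⁺/Al the anode: E°cell = +1.28 V, n = 6.
Overall reaction: 3 Cd²⁺(aq) + 2 Al(s) → 3 Cd(s) + 2 Al³⁺(aq); Q = [Al³⁺]^2/[Cd²⁺]^3.
From E = E° − (0.0592/n) log Q: log Q = (E° − E)·n/0.0592 = (+1.28 − (+1.310))·6/0.0592 = -3.0405.
So 3·log[Cd²⁺] = 2·log(0.000213) − log Q = -7.3432 − (-3.0405) = -4.3027; log[Cd²⁺] = -4.3027 / 3 = -1.4342; [Cd²⁺] = 10^(-1.4342) ≈ 0.037 M.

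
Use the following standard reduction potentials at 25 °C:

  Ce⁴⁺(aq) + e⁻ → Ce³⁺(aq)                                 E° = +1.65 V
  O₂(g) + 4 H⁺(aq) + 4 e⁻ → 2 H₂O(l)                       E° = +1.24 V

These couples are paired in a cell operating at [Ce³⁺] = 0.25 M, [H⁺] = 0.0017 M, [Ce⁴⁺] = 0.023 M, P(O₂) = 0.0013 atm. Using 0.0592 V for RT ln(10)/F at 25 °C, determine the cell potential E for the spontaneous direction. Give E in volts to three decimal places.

Ce⁴⁺/Ce³⁺ is the cathode (higher E°), O₂/H₂O the anode: E°cell = +1.65 − (+1.24) = +0.41 V, n = 4.
Overall: 4 Ce⁴⁺(aq) + 2 H₂O(l) → 4 Ce³⁺(aq) + O₂(g) + 4 H⁺(aq)
Q = [Ce³⁺]^4·P(O₂)·[H⁺]^4 / ([Ce⁴⁺]^4); log Q = -9.819.
E = E° − (0.0592/n) log Q = +0.41 − (0.0592/4)(-9.819) = +0.555 V.

+0.555 V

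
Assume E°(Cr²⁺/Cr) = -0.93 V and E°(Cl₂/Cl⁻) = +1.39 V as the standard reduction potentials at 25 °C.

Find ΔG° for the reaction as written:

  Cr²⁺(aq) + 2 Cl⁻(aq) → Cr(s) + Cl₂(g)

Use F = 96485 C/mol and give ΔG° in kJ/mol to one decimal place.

As written, Cr²⁺/Cr is reduced (cathode) and Cl₂/Cl⁻ is oxidised (anode), so E°cell = (-0.93) − (+1.39) = -2.32 V.
Balancing electrons gives n = 2.
ΔG° = −nFE° = −(2)(96485)(-2.32) = 447,690 J = +447.7 kJ/mol.

+447.7 kJ/mol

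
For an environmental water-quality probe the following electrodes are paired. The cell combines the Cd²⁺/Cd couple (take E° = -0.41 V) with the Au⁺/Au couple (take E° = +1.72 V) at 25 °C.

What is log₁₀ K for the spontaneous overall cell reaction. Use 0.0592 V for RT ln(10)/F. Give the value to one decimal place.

Cathode: Au⁺/Au; anode: Cd²⁺/Cd. E°cell = +2.13 V, n = 2.
log K = nE°cell / 0.0592 = (2)(+2.13) / 0.0592 = 72.0.

72.0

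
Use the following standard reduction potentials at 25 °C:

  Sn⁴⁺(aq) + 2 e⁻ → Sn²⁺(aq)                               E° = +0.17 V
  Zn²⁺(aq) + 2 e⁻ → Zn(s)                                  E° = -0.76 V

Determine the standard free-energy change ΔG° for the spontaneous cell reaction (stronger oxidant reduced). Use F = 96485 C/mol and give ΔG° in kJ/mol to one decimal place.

Sn⁴⁺/Sn²⁺ (E° = +0.17 V) is the cathode; Zn²⁺/Zn (E° = -0.76 V) is the anode, so E°cell = +0.93 V.
Balancing electrons gives n = 2 (lcm of 2 and 2).
ΔG° = −nFE° = −(2)(96485)(+0.93) = -179,462 J = -179.5 kJ/mol.

-179.5 kJ/mol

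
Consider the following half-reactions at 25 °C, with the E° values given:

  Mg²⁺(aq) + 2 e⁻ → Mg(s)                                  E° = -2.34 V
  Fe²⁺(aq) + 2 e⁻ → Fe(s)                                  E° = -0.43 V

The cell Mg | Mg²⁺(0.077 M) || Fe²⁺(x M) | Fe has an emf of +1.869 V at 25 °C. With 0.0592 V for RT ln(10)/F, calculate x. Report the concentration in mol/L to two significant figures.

0.0032 M

Fe²⁺/Fe is the cathode, Mg²⁺/Mg the anode: E°cell = +1.91 V, n = 2.
Overall reaction: Fe²⁺(aq) + Mg(s) → Fe(s) + Mg²⁺(aq); Q = [Mg²⁺]^1/[Fe²⁺]^1.
From E = E° − (0.0592/n) log Q: log Q = (E° − E)·n/0.0592 = (+1.91 − (+1.869))·2/0.0592 = 1.3851.
So 1·log[Fe²⁺] = 1·log(0.077) − log Q = -1.1135 − (1.3851) = -2.4986; [Fe²⁺] = 10^(-2.4986) ≈ 0.0032 M.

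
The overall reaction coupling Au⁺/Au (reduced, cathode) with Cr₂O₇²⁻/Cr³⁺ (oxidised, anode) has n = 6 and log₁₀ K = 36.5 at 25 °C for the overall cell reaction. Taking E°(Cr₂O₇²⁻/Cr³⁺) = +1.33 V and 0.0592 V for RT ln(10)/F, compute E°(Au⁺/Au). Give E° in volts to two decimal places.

+1.69 V

E°cell = (0.0592/n)·log K = (0.0592/6)(36.5) = +0.360 V.
Since Au⁺/Au is the cathode and Cr₂O₇²⁻/Cr³⁺ the anode, E°cell = E°(Au⁺/Au) − E°(Cr₂O₇²⁻/Cr³⁺).
So E°(Au⁺/Au) = E°cell + E°(Cr₂O₇²⁻/Cr³⁺) = +0.360 + (+1.33) = +1.69 V.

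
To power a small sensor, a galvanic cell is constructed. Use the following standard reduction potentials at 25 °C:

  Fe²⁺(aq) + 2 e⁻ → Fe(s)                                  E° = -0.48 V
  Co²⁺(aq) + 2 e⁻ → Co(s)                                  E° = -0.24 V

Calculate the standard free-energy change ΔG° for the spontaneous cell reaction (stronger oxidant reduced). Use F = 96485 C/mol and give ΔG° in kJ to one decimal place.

-46.3 kJ

Co²⁺/Co (E° = -0.24 V) is the cathode; Fe²⁺/Fe (E° = -0.48 V) is the anode, so E°cell = +0.24 V.
Balancing electrons gives n = 2 (lcm of 2 and 2).
ΔG° = −nFE° = −(2)(96485)(+0.24) = -46,313 J = -46.3 kJ.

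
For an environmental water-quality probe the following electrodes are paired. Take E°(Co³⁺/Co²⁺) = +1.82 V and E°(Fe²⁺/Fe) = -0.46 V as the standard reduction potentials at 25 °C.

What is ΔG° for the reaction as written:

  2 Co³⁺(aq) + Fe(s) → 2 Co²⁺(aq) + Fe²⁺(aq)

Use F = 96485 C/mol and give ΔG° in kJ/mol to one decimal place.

-440.0 kJ/mol

As written, Co³⁺/Co²⁺ is reduced (cathode) and Fe²⁺/Fe is oxidised (anode), so E°cell = (+1.82) − (-0.46) = +2.28 V.
Balancing electrons gives n = 2.
ΔG° = −nFE° = −(2)(96485)(+2.28) = -439,972 J = -440.0 kJ/mol.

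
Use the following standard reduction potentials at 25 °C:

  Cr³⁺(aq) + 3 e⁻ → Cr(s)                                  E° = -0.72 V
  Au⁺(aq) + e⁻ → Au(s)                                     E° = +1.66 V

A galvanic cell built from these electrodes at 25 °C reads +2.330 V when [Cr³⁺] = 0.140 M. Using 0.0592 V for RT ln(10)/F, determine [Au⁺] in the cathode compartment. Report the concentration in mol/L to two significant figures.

Au⁺/Au is the cathode, Cr³⁺/Cr the anode: E°cell = +2.38 V, n = 3.
Overall reaction: 3 Au⁺(aq) + Cr(s) → 3 Au(s) + Cr³⁺(aq); Q = [Cr³⁺]^1/[Au⁺]^3.
From E = E° − (0.0592/n) log Q: log Q = (E° − E)·n/0.0592 = (+2.38 − (+2.330))·3/0.0592 = 2.5338.
So 3·log[Au⁺] = 1·log(0.14) − log Q = -0.8539 − (2.5338) = -3.3877; log[Au⁺] = -3.3877 / 3 = -1.1292; [Au⁺] = 10^(-1.1292) ≈ 0.074 M.

0.074 M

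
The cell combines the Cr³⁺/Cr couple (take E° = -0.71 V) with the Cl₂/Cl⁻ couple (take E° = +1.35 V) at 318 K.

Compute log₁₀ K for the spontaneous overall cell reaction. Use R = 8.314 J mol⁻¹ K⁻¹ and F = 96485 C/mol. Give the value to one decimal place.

Cathode: Cl₂/Cl⁻; anode: Cr³⁺/Cr. E°cell = (+1.35) − (-0.71) = +2.06 V, with n = 6.
ΔG° = −nFE° = −RT ln K, so ln K = nFE°/(RT) = (6)(96485)(+2.06) / ((8.314)(318)) = 451.067.
log₁₀ K = 451.067 / ln 10 = 195.9.

195.9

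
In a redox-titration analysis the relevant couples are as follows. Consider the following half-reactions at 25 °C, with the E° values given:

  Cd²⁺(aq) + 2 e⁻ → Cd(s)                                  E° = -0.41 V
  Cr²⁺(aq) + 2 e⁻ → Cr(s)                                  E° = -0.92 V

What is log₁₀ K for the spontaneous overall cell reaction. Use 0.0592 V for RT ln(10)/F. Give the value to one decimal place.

17.2

Cathode: Cd²⁺/Cd; anode: Cr²⁺/Cr. E°cell = +0.51 V, n = 2.
log K = nE°cell / 0.0592 = (2)(+0.51) / 0.0592 = 17.2.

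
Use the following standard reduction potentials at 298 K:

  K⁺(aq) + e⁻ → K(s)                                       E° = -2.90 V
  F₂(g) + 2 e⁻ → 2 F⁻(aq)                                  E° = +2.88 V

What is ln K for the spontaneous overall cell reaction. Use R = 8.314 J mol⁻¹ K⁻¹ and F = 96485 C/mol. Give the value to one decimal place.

Cathode: F₂/F⁻; anode: K⁺/K. E°cell = (+2.88) − (-2.90) = +5.78 V, with n = 2.
ΔG° = −nFE° = −RT ln K, so ln K = nFE°/(RT) = (2)(96485)(+5.78) / ((8.314)(298)) = 450.185.

450.2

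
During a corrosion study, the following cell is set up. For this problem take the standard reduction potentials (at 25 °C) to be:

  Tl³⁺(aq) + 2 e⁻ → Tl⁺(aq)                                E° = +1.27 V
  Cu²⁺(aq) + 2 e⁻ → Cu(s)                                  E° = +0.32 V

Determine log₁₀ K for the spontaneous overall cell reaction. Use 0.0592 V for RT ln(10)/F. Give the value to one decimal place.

32.1

Cathode: Tl³⁺/Tl⁺; anode: Cu²⁺/Cu. E°cell = +0.95 V, n = 2.
log K = nE°cell / 0.0592 = (2)(+0.95) / 0.0592 = 32.1.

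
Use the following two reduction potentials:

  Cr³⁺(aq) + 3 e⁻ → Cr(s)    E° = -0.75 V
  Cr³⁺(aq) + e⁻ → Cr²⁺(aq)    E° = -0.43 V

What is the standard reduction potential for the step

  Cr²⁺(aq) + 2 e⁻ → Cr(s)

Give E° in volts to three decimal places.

Sequential free energies add, so n₃E°₃ = n₁E°₁ + n₂E°₂.
With n₃ = 3, and the known step contributing 1×(-0.43) V, the unknown satisfies 2·E° = 3×(-0.75) − 1×(-0.43) = -1.820.
E° = -1.820 / 2 = -0.910 V.

-0.910 V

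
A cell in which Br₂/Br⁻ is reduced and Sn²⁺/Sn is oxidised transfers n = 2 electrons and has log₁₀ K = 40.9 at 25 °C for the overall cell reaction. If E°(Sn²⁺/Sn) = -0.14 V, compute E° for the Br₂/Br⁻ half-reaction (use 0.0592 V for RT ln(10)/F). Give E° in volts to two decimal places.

E°cell = (0.0592/n)·log K = (0.0592/2)(40.9) = +1.211 V.
Since Br₂/Br⁻ is the cathode and Sn²⁺/Sn the anode, E°cell = E°(Br₂/Br⁻) − E°(Sn²⁺/Sn).
So E°(Br₂/Br⁻) = E°cell + E°(Sn²⁺/Sn) = +1.211 + (-0.14) = +1.07 V.

+1.07 V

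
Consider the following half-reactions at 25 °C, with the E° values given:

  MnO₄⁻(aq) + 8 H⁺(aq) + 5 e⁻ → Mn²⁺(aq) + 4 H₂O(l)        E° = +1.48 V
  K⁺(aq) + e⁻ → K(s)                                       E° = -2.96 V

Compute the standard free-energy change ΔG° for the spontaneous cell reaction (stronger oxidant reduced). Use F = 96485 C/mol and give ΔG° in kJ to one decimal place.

MnO₄⁻/Mn²⁺ (E° = +1.48 V) is the cathode; K⁺/K (E° = -2.96 V) is the anode, so E°cell = +4.44 V.
Balancing electrons gives n = 5 (lcm of 5 and 1).
ΔG° = −nFE° = −(5)(96485)(+4.44) = -2,141,967 J = -2142.0 kJ.

-2142.0 kJ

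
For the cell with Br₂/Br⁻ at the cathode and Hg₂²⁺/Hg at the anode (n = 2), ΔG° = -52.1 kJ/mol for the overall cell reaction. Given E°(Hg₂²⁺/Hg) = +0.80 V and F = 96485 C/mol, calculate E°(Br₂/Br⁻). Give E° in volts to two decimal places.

E°cell = −ΔG°/(nF) = −(-52.1×10³)/((2)(96485)) = +0.270 V.
Since Br₂/Br⁻ is the cathode and Hg₂²⁺/Hg the anode, E°cell = E°(Br₂/Br⁻) − E°(Hg₂²⁺/Hg).
So E°(Br₂/Br⁻) = E°cell + E°(Hg₂²⁺/Hg) = +0.270 + (+0.80) = +1.07 V.

+1.07 V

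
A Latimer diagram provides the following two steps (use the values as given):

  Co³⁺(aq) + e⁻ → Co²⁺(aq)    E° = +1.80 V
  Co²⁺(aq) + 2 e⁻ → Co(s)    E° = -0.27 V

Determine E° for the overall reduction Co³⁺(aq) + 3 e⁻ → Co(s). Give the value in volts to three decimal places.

Adding the free-energy changes (−nFE°) of the two steps gives −n₃FE°₃ = −n₁FE°₁ − n₂FE°₂.
E°₃ = (1×+1.80 + 2×-0.27) / 3 = (+1.260) / 3 = +0.420 V.

+0.420 V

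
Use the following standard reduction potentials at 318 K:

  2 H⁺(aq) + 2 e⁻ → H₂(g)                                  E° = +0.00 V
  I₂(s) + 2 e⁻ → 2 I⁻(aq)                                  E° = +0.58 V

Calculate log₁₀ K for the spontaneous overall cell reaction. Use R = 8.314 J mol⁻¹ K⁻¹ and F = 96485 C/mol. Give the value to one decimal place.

18.4

Cathode: I₂/I⁻; anode: H⁺/H₂. E°cell = (+0.58) − (+0.00) = +0.58 V, with n = 2.
ΔG° = −nFE° = −RT ln K, so ln K = nFE°/(RT) = (2)(96485)(+0.58) / ((8.314)(318)) = 42.333.
log₁₀ K = 42.333 / ln 10 = 18.4.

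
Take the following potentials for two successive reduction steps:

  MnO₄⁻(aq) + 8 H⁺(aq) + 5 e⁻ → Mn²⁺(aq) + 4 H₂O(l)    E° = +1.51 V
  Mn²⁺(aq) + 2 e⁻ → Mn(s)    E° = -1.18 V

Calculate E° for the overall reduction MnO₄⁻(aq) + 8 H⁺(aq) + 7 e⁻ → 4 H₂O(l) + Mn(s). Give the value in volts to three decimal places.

+0.741 V

Adding the free-energy changes (−nFE°) of the two steps gives −n₃FE°₃ = −n₁FE°₁ − n₂FE°₂.
E°₃ = (5×+1.51 + 2×-1.18) / 7 = (+5.190) / 7 = +0.741 V.
E° values themselves are not directly additive — weighting by electron count is essential.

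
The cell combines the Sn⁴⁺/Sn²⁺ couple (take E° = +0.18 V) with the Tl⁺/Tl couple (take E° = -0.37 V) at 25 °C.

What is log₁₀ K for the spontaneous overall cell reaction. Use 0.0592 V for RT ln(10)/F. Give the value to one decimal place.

Cathode: Sn⁴⁺/Sn²⁺; anode: Tl⁺/Tl. E°cell = +0.55 V, n = 2.
log K = nE°cell / 0.0592 = (2)(+0.55) / 0.0592 = 18.6.

18.6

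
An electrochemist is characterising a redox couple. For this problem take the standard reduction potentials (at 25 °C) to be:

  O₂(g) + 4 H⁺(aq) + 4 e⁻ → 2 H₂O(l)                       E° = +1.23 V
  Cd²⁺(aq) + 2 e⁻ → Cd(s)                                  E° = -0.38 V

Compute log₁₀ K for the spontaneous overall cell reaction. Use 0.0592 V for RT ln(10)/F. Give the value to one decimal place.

108.8

Cathode: O₂/H₂O; anode: Cd²⁺/Cd. E°cell = +1.61 V, n = 4.
log K = nE°cell / 0.0592 = (4)(+1.61) / 0.0592 = 108.8.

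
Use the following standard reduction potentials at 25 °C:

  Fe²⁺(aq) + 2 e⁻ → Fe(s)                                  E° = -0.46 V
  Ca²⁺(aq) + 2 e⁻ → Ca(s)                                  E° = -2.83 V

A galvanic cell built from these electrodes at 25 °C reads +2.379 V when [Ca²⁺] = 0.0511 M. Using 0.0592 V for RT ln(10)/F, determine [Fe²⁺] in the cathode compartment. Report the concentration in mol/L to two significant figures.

Fe²⁺/Fe is the cathode, Ca²⁺/Ca the anode: E°cell = +2.37 V, n = 2.
Overall reaction: Fe²⁺(aq) + Ca(s) → Fe(s) + Ca²⁺(aq); Q = [Ca²⁺]^1/[Fe²⁺]^1.
From E = E° − (0.0592/n) log Q: log Q = (E° − E)·n/0.0592 = (+2.37 − (+2.379))·2/0.0592 = -0.3041.
So 1·log[Fe²⁺] = 1·log(0.0511) − log Q = -1.2916 − (-0.3041) = -0.9875; [Fe²⁺] = 10^(-0.9875) ≈ 0.10 M.

0.10 M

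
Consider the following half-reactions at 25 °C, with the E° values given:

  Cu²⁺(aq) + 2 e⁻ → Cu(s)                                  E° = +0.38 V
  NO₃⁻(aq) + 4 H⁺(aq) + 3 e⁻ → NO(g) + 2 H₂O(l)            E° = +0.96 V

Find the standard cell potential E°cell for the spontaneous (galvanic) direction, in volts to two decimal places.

+0.58 V

The NO₃⁻/NO couple has the higher reduction potential, so it is the cathode; Cu²⁺/Cu is oxidised at the anode.
E°cell = E°(cathode) − E°(anode) = (+0.96) − (+0.38) = +0.58 V.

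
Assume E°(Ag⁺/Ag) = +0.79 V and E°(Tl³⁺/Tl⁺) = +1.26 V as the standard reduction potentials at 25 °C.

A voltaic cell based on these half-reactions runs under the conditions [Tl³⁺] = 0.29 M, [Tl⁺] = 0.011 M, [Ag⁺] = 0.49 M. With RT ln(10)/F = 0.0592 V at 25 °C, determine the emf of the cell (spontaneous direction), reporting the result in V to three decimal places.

+0.530 V

Tl³⁺/Tl⁺ is the cathode (higher E°), Ag⁺/Ag the anode: E°cell = +1.26 − (+0.79) = +0.47 V, n = 2.
Overall: Tl³⁺(aq) + 2 Ag(s) → Tl⁺(aq) + 2 Ag⁺(aq)
Q = [Tl⁺]·[Ag⁺]^2 / ([Tl³⁺]); log Q = -2.041.
E = E° − (0.0592/n) log Q = +0.47 − (0.0592/2)(-2.041) = +0.530 V.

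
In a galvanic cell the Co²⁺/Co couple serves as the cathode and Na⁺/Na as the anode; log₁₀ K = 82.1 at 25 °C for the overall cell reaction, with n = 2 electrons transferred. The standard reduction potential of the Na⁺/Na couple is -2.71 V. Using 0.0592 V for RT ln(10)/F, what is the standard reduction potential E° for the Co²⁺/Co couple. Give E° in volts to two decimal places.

-0.28 V

E°cell = (0.0592/n)·log K = (0.0592/2)(82.1) = +2.430 V.
Since Co²⁺/Co is the cathode and Na⁺/Na the anode, E°cell = E°(Co²⁺/Co) − E°(Na⁺/Na).
So E°(Co²⁺/Co) = E°cell + E°(Na⁺/Na) = +2.430 + (-2.71) = -0.28 V.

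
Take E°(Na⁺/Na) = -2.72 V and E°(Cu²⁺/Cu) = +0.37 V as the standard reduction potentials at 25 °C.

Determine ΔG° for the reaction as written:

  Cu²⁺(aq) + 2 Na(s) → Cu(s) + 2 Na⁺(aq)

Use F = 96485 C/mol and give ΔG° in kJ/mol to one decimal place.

-596.3 kJ/mol

As written, Cu²⁺/Cu is reduced (cathode) and Na⁺/Na is oxidised (anode), so E°cell = (+0.37) − (-2.72) = +3.09 V.
Balancing electrons gives n = 2.
ΔG° = −nFE° = −(2)(96485)(+3.09) = -596,277 J = -596.3 kJ/mol.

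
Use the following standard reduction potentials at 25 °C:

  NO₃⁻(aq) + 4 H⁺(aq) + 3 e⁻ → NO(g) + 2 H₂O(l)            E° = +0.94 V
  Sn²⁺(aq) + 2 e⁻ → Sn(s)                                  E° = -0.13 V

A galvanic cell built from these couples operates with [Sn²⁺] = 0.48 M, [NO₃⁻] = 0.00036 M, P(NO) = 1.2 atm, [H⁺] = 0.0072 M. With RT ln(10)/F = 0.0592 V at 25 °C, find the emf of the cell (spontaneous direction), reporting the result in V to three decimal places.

NO₃⁻/NO is the cathode (higher E°), Sn²⁺/Sn the anode: E°cell = +0.94 − (-0.13) = +1.07 V, n = 6.
Overall: 2 NO₃⁻(aq) + 8 H⁺(aq) + 3 Sn(s) → 2 NO(g) + 4 H₂O(l) + 3 Sn²⁺(aq)
Q = P(NO)^2·[Sn²⁺]^3 / ([NO₃⁻]^2·[H⁺]^8); log Q = 23.231.
E = E° − (0.0592/n) log Q = +1.07 − (0.0592/6)(23.231) = +0.841 V.

+0.841 V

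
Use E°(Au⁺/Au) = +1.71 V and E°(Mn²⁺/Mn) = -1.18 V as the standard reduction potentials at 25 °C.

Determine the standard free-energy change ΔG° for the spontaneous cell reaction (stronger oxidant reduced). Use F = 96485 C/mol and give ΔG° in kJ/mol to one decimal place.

-557.7 kJ/mol

Au⁺/Au (E° = +1.71 V) is the cathode; Mn²⁺/Mn (E° = -1.18 V) is the anode, so E°cell = +2.89 V.
Balancing electrons gives n = 2 (lcm of 1 and 2).
ΔG° = −nFE° = −(2)(96485)(+2.89) = -557,683 J = -557.7 kJ/mol.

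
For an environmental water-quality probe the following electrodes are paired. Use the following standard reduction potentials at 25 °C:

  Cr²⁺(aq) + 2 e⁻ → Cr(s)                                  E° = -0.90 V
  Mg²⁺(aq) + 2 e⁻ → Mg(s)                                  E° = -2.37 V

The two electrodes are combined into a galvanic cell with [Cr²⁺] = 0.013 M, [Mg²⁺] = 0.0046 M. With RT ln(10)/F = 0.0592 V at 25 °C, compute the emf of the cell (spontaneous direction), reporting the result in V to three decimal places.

+1.483 V

Cr²⁺/Cr is the cathode (higher E°), Mg²⁺/Mg the anode: E°cell = -0.90 − (-2.37) = +1.47 V, n = 2.
Overall: Cr²⁺(aq) + Mg(s) → Cr(s) + Mg²⁺(aq)
Q = [Mg²⁺] / ([Cr²⁺]); log Q = -0.451.
E = E° − (0.0592/n) log Q = +1.47 − (0.0592/2)(-0.451) = +1.483 V.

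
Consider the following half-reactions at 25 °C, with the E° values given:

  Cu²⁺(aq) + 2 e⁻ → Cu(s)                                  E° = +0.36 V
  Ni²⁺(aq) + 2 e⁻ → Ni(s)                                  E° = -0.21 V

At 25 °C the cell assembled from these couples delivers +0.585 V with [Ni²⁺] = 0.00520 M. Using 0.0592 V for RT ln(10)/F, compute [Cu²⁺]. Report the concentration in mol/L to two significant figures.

Cu²⁺/Cu is the cathode, Ni²⁺/Ni the anode: E°cell = +0.57 V, n = 2.
Overall reaction: Cu²⁺(aq) + Ni(s) → Cu(s) + Ni²⁺(aq); Q = [Ni²⁺]^1/[Cu²⁺]^1.
From E = E° − (0.0592/n) log Q: log Q = (E° − E)·n/0.0592 = (+0.57 − (+0.585))·2/0.0592 = -0.5068.
So 1·log[Cu²⁺] = 1·log(0.0052) − log Q = -2.2840 − (-0.5068) = -1.7772; [Cu²⁺] = 10^(-1.7772) ≈ 0.017 M.

0.017 M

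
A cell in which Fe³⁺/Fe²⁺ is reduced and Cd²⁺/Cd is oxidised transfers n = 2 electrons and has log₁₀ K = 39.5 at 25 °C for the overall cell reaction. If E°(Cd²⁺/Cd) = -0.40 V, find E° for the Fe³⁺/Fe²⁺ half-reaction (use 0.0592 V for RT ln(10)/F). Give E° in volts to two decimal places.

+0.77 V

E°cell = (0.0592/n)·log K = (0.0592/2)(39.5) = +1.169 V.
Since Fe³⁺/Fe²⁺ is the cathode and Cd²⁺/Cd the anode, E°cell = E°(Fe³⁺/Fe²⁺) − E°(Cd²⁺/Cd).
So E°(Fe³⁺/Fe²⁺) = E°cell + E°(Cd²⁺/Cd) = +1.169 + (-0.40) = +0.77 V.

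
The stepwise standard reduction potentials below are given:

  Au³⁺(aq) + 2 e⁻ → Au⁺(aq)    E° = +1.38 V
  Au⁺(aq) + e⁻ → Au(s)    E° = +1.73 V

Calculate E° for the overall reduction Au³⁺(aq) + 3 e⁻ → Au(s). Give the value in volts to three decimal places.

+1.497 V

Standard free energies of sequential steps add: ΔG°₃ = ΔG°₁ + ΔG°₂, so n₃E°₃ = n₁E°₁ + n₂E°₂.
E°₃ = (2×+1.38 + 1×+1.73) / 3 = (+4.490) / 3 = +1.497 V.
Simply averaging or adding the two E° values would be wrong; the electron-weighted sum is required.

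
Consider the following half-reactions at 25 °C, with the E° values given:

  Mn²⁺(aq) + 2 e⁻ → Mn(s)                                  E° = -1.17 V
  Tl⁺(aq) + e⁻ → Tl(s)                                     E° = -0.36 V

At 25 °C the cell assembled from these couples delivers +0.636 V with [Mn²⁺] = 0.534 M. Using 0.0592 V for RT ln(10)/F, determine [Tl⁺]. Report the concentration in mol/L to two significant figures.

0.00084 M

Tl⁺/Tl is the cathode, Mn²⁺/Mn the anode: E°cell = +0.81 V, n = 2.
Overall reaction: 2 Tl⁺(aq) + Mn(s) → 2 Tl(s) + Mn²⁺(aq); Q = [Mn²⁺]^1/[Tl⁺]^2.
From E = E° − (0.0592/n) log Q: log Q = (E° − E)·n/0.0592 = (+0.81 − (+0.636))·2/0.0592 = 5.8784.
So 2·log[Tl⁺] = 1·log(0.534) − log Q = -0.2725 − (5.8784) = -6.1509; log[Tl⁺] = -6.1509 / 2 = -3.0755; [Tl⁺] = 10^(-3.0755) ≈ 0.00084 M.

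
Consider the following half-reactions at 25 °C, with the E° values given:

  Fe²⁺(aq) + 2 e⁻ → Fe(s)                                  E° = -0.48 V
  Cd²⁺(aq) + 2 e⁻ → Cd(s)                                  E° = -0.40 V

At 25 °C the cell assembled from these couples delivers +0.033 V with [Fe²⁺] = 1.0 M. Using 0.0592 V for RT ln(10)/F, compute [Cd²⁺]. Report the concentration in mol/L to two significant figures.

0.026 M

Cd²⁺/Cd is the cathode, Fe²⁺/Fe the anode: E°cell = +0.08 V, n = 2.
Overall reaction: Cd²⁺(aq) + Fe(s) → Cd(s) + Fe²⁺(aq); Q = [Fe²⁺]^1/[Cd²⁺]^1.
From E = E° − (0.0592/n) log Q: log Q = (E° − E)·n/0.0592 = (+0.08 − (+0.033))·2/0.0592 = 1.5878.
So 1·log[Cd²⁺] = 1·log(1) − log Q = 0.0000 − (1.5878) = -1.5878; [Cd²⁺] = 10^(-1.5878) ≈ 0.026 M.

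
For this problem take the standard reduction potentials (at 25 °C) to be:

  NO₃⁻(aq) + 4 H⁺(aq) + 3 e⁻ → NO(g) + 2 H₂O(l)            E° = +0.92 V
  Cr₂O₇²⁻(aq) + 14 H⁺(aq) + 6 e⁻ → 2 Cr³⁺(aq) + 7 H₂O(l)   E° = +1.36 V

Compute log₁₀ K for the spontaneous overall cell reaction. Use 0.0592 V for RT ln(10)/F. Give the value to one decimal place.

44.6

Cathode: Cr₂O₇²⁻/Cr³⁺; anode: NO₃⁻/NO. E°cell = +0.44 V, n = 6.
log K = nE°cell / 0.0592 = (6)(+0.44) / 0.0592 = 44.6.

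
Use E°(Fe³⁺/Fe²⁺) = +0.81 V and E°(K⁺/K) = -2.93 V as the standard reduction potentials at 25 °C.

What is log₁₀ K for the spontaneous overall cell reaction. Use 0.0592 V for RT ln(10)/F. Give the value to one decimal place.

Cathode: Fe³⁺/Fe²⁺; anode: K⁺/K. E°cell = +3.74 V, n = 1.
log K = nE°cell / 0.0592 = (1)(+3.74) / 0.0592 = 63.2.

63.2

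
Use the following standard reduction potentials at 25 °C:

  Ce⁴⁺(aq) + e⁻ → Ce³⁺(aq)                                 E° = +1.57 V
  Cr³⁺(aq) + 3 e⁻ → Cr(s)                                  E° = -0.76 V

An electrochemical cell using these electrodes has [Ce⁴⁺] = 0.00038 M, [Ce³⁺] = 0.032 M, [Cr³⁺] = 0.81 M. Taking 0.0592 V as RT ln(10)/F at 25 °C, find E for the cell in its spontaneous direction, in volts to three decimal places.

+2.218 V

Ce⁴⁺/Ce³⁺ is the cathode (higher E°), Cr³⁺/Cr the anode: E°cell = +1.57 − (-0.76) = +2.33 V, n = 3.
Overall: 3 Ce⁴⁺(aq) + Cr(s) → 3 Ce³⁺(aq) + Cr³⁺(aq)
Q = [Ce³⁺]^3·[Cr³⁺] / ([Ce⁴⁺]^3); log Q = 5.685.
E = E° − (0.0592/n) log Q = +2.33 − (0.0592/3)(5.685) = +2.218 V.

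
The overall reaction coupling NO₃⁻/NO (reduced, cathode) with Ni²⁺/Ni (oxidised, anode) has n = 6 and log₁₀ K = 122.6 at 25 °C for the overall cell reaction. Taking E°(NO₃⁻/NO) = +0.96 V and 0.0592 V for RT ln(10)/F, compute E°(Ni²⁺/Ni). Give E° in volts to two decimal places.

-0.25 V

E°cell = (0.0592/n)·log K = (0.0592/6)(122.6) = +1.210 V.
Since NO₃⁻/NO is the cathode and Ni²⁺/Ni the anode, E°cell = E°(NO₃⁻/NO) − E°(Ni²⁺/Ni).
So E°(Ni²⁺/Ni) = E°(NO₃⁻/NO) − E°cell = (+0.96) − (+1.210) = -0.25 V.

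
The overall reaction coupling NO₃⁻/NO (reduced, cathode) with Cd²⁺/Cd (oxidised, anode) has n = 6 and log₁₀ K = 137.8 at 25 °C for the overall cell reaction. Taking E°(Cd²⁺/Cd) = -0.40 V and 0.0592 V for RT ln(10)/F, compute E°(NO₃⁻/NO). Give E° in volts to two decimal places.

E°cell = (0.0592/n)·log K = (0.0592/6)(137.8) = +1.360 V.
Since NO₃⁻/NO is the cathode and Cd²⁺/Cd the anode, E°cell = E°(NO₃⁻/NO) − E°(Cd²⁺/Cd).
So E°(NO₃⁻/NO) = E°cell + E°(Cd²⁺/Cd) = +1.360 + (-0.40) = +0.96 V.

+0.96 V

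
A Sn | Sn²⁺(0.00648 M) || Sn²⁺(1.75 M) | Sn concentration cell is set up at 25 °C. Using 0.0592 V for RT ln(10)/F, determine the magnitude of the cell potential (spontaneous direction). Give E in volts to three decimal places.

+0.072 V

For a concentration cell E°cell = 0. The 1.75 M side is the cathode (reduction is favoured where [Sn²⁺] is higher).
With n = 2, E = −(0.0592/2) log([Sn²⁺]ₐₙ/[Sn²⁺]꜀ₐₜ) = −(0.0592/2) log(0.00648/1.75) = −(0.0592/2)(-2.431) = +0.072 V.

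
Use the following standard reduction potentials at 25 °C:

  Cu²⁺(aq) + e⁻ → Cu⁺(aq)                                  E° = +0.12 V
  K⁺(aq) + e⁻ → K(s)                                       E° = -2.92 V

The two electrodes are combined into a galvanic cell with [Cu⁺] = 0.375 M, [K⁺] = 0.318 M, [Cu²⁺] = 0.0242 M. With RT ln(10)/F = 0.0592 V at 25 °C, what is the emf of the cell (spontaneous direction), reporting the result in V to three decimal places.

Cu²⁺/Cu⁺ is the cathode (higher E°), K⁺/K the anode: E°cell = +0.12 − (-2.92) = +3.04 V, n = 1.
Overall: Cu²⁺(aq) + K(s) → Cu⁺(aq) + K⁺(aq)
Q = [Cu⁺]·[K⁺] / ([Cu²⁺]); log Q = 0.693.
E = E° − (0.0592/n) log Q = +3.04 − (0.0592/1)(0.693) = +2.999 V.

+2.999 V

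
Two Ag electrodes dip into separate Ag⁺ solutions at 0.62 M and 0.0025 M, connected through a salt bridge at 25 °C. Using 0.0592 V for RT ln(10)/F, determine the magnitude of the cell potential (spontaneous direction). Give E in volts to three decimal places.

+0.142 V

For a concentration cell E°cell = 0. The 0.62 M side is the cathode (reduction is favoured where [Ag⁺] is higher).
With n = 1, E = −(0.0592/1) log([Ag⁺]ₐₙ/[Ag⁺]꜀ₐₜ) = −(0.0592/1) log(0.0025/0.62) = −(0.0592/1)(-2.394) = +0.142 V.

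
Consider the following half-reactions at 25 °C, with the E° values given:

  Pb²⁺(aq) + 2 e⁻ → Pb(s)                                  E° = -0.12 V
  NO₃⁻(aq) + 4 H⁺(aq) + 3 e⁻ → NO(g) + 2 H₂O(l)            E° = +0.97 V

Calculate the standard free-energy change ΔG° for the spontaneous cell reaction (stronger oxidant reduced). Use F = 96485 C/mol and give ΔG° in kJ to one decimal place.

-631.0 kJ

NO₃⁻/NO (E° = +0.97 V) is the cathode; Pb²⁺/Pb (E° = -0.12 V) is the anode, so E°cell = +1.09 V.
Balancing electrons gives n = 6 (lcm of 3 and 2).
ΔG° = −nFE° = −(6)(96485)(+1.09) = -631,012 J = -631.0 kJ.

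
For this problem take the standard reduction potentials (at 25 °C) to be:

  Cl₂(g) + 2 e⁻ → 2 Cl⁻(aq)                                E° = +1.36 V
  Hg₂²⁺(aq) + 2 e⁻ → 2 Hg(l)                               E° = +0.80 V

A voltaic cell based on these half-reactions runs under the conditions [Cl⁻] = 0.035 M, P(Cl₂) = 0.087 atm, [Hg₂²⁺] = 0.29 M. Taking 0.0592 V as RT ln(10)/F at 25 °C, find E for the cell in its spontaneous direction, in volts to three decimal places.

Cl₂/Cl⁻ is the cathode (higher E°), Hg₂²⁺/Hg the anode: E°cell = +1.36 − (+0.80) = +0.56 V, n = 2.
Overall: Cl₂(g) + 2 Hg(l) → 2 Cl⁻(aq) + Hg₂²⁺(aq)
Q = [Cl⁻]^2·[Hg₂²⁺] / (P(Cl₂)); log Q = -2.389.
E = E° − (0.0592/n) log Q = +0.56 − (0.0592/2)(-2.389) = +0.631 V.

+0.631 V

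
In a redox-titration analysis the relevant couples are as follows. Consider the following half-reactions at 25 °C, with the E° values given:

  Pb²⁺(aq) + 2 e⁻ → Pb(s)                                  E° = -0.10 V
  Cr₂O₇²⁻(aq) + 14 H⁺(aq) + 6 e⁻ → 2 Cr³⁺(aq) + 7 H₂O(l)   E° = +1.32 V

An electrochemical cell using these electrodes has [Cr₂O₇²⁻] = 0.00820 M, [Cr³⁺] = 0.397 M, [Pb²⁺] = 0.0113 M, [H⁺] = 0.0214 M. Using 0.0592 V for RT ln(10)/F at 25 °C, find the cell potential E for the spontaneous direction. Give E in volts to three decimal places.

Cr₂O₇²⁻/Cr³⁺ is the cathode (higher E°), Pb²⁺/Pb the anode: E°cell = +1.32 − (-0.10) = +1.42 V, n = 6.
Overall: Cr₂O₇²⁻(aq) + 14 H⁺(aq) + 3 Pb(s) → 2 Cr³⁺(aq) + 7 H₂O(l) + 3 Pb²⁺(aq)
Q = [Cr³⁺]^2·[Pb²⁺]^3 / ([Cr₂O₇²⁻]·[H⁺]^14); log Q = 18.817.
E = E° − (0.0592/n) log Q = +1.42 − (0.0592/6)(18.817) = +1.234 V.

+1.234 V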